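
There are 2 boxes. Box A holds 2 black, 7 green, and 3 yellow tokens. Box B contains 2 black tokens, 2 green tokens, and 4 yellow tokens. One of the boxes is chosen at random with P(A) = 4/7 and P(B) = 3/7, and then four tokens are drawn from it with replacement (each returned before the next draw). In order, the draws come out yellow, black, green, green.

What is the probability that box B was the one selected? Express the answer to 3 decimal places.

For each hypothesis, P(data | H) works out to: P(data | box A) = (3/12)(2/12)(7/12)(7/12) = 0.014178; P(data | box B) = (4/8)(2/8)(2/8)(2/8) = 0.0078125.
Multiplying each by its prior: 4/7 · 0.014178 = 0.0081019, 3/7 · 0.0078125 = 0.0033482; summing to 0.01145.
Therefore the posterior P(box B | data) = (0.0033482) / (0.01145) = 0.29242.

0.292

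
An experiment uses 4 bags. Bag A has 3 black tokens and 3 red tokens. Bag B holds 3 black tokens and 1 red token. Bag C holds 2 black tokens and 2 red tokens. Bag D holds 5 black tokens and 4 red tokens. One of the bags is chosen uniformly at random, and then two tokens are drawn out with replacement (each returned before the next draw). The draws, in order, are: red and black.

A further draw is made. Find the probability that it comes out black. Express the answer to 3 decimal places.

The likelihood of the observed sequence under each hypothesis: P(data | bag A) = (3/6)(3/6) = 0.25; P(data | bag B) = (1/4)(3/4) = 0.1875; P(data | bag C) = (2/4)(2/4) = 0.25; P(data | bag D) = (4/9)(5/9) = 0.24691.
Multiplying each by its prior: 1/4 · 0.25 = 0.0625, 1/4 · 0.1875 = 0.046875, 1/4 · 0.25 = 0.0625, 1/4 · 0.24691 = 0.061728; with total 0.2336.
The posterior is then P(bag A | data) = 0.26755, P(bag B | data) = 0.20066, P(bag C | data) = 0.26755, P(bag D | data) = 0.26424.
The predictive probability is P(black next | data) = (1/2)(0.26755) + (3/4)(0.20066) + (1/2)(0.26755) + (5/9)(0.26424) = 0.56485.

0.565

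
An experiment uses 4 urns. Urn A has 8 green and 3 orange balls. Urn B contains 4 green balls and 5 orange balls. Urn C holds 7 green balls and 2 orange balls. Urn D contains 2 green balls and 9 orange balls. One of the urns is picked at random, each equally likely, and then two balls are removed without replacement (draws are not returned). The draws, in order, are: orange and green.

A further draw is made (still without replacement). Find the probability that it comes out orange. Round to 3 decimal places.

0.445

For each hypothesis, P(data | H) works out to: P(data | urn A) = (3/11)(8/10) = 0.21818; P(data | urn B) = (5/9)(4/8) = 0.27778; P(data | urn C) = (2/9)(7/8) = 0.19444; P(data | urn D) = (9/11)(2/10) = 0.16364.
Weighting by the prior gives 1/4 · 0.21818 = 0.054545, 1/4 · 0.27778 = 0.069444, 1/4 · 0.19444 = 0.048611, 1/4 · 0.16364 = 0.040909; summing to 0.21351.
The posterior is then P(urn A | data) = 0.25547, P(urn B | data) = 0.32525, P(urn C | data) = 0.22768, P(urn D | data) = 0.1916.
The predictive probability is P(orange next | data) = (2/9)(0.25547) + (4/7)(0.32525) + (1/7)(0.22768) + (8/9)(0.1916) = 0.44547.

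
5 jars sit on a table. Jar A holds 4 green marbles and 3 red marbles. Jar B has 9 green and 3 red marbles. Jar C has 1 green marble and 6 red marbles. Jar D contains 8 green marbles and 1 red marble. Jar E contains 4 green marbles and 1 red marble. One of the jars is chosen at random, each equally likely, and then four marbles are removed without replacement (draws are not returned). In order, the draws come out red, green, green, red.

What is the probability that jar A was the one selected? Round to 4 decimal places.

0.7021

The likelihood of the observed sequence under each hypothesis: P(data | jar A) = (3/7)(4/6)(3/5)(2/4) = 0.085714; P(data | jar B) = (3/12)(9/11)(8/10)(2/9) = 0.036364; P(data | jar C) = (6/7)(1/6)(0/5) = 0; P(data | jar D) = (1/9)(8/8)(7/7)(0/6) = 0; P(data | jar E) = (1/5)(4/4)(3/3)(0/2) = 0.
The prior-weighted likelihoods are 1/5 · 0.085714 = 0.017143, 1/5 · 0.036364 = 0.0072727, 1/5 · 0 = 0, 1/5 · 0 = 0, 1/5 · 0 = 0; with total 0.024416.
So P(jar A | data) = (0.017143) / (0.024416) = 0.70213.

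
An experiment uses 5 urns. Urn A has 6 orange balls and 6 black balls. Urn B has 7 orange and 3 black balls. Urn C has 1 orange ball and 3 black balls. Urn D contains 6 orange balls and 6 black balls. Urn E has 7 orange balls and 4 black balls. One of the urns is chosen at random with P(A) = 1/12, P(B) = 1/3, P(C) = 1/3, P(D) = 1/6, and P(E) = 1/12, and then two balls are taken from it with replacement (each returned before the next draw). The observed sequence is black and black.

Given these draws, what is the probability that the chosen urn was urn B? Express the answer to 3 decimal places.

The likelihood of the observed sequence under each hypothesis: P(data | urn A) = (6/12)(6/12) = 0.25; P(data | urn B) = (3/10)(3/10) = 0.09; P(data | urn C) = (3/4)(3/4) = 0.5625; P(data | urn D) = (6/12)(6/12) = 0.25; P(data | urn E) = (4/11)(4/11) = 0.13223.
Multiplying each by its prior: 1/12 · 0.25 = 0.020833, 1/3 · 0.09 = 0.03, 1/3 · 0.5625 = 0.1875, 1/6 · 0.25 = 0.041667, 1/12 · 0.13223 = 0.011019; with total 0.29102.
Hence P(urn B | data) = (0.03) / (0.29102) = 0.10309.

0.103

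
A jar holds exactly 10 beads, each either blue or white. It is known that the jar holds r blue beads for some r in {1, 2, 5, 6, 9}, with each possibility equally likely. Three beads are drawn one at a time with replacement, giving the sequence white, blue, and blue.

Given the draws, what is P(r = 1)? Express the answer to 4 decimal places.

0.0230

The likelihood of the observed sequence under each hypothesis: P(data | r = 1) = (9/10)(1/10)(1/10) = 0.009; P(data | r = 2) = (8/10)(2/10)(2/10) = 0.032; P(data | r = 5) = (5/10)(5/10)(5/10) = 0.125; P(data | r = 6) = (4/10)(6/10)(6/10) = 0.144; P(data | r = 9) = (1/10)(9/10)(9/10) = 0.081.
The prior-weighted likelihoods are 1/5 · 0.009 = 0.0018, 1/5 · 0.032 = 0.0064, 1/5 · 0.125 = 0.025, 1/5 · 0.144 = 0.0288, 1/5 · 0.081 = 0.0162; with total 0.0782.
Therefore the posterior P(r = 1 | data) = (0.0018) / (0.0782) = 0.023018.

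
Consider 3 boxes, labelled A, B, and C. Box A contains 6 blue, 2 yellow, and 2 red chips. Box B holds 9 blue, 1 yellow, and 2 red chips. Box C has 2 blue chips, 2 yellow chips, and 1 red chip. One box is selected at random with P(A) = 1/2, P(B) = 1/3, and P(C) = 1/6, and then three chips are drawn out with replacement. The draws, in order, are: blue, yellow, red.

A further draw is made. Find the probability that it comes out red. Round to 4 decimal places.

0.1944

Under each hypothesis, the probability of the observed sequence is: P(data | box A) = (6/10)(2/10)(2/10) = 0.024; P(data | box B) = (9/12)(1/12)(2/12) = 0.010417; P(data | box C) = (2/5)(2/5)(1/5) = 0.032.
Weighting by the prior gives 1/2 · 0.024 = 0.012, 1/3 · 0.010417 = 0.0034722, 1/6 · 0.032 = 0.0053333; these sum to 0.020806.
Dividing through by the total gives posterior P(box A | data) = 0.57677, P(box B | data) = 0.16689, P(box C | data) = 0.25634.
The predictive probability is P(red next | data) = (1/5)(0.57677) + (1/6)(0.16689) + (1/5)(0.25634) = 0.19444.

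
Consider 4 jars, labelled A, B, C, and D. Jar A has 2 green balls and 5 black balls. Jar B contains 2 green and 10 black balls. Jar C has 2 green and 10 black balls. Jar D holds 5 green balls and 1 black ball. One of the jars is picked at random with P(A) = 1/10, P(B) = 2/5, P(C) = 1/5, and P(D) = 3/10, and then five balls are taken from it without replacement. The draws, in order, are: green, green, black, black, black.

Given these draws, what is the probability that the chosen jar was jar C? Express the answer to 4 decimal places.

Under each hypothesis, the probability of the observed sequence is: P(data | jar A) = (2/7)(1/6)(5/5)(4/4)(3/3) = 0.047619; P(data | jar B) = (2/12)(1/11)(10/10)(9/9)(8/8) = 0.015152; P(data | jar C) = (2/12)(1/11)(10/10)(9/9)(8/8) = 0.015152; P(data | jar D) = (5/6)(4/5)(1/4)(0/3) = 0.
The prior-weighted likelihoods are 1/10 · 0.047619 = 0.0047619, 2/5 · 0.015152 = 0.0060606, 1/5 · 0.015152 = 0.0030303, 3/10 · 0 = 0; with total 0.013853.
So P(jar C | data) = (0.0030303) / (0.013853) = 0.21875.

0.2188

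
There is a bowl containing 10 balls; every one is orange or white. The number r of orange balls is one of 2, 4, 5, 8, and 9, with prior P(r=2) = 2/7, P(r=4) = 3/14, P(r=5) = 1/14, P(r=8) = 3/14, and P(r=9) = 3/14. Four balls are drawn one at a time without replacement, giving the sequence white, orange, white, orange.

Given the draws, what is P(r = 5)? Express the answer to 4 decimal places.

For each hypothesis, P(data | H) works out to: P(data | r = 2) = (8/10)(2/9)(7/8)(1/7) = 0.022222; P(data | r = 4) = (6/10)(4/9)(5/8)(3/7) = 0.071429; P(data | r = 5) = (5/10)(5/9)(4/8)(4/7) = 0.079365; P(data | r = 8) = (2/10)(8/9)(1/8)(7/7) = 0.022222; P(data | r = 9) = (1/10)(9/9)(0/8) = 0.
Weighting by the prior gives 2/7 · 0.022222 = 0.0063492, 3/14 · 0.071429 = 0.015306, 1/14 · 0.079365 = 0.0056689, 3/14 · 0.022222 = 0.0047619, 3/14 · 0 = 0; summing to 0.032086.
By Bayes' rule, P(r = 5 | data) = (0.0056689) / (0.032086) = 0.17668.

0.1767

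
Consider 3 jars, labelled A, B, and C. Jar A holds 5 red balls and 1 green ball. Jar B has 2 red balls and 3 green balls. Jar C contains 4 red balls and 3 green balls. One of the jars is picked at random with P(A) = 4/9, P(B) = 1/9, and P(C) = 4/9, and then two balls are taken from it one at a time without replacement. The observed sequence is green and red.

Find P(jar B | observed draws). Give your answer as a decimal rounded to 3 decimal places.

For each hypothesis, P(data | H) works out to: P(data | jar A) = (1/6)(5/5) = 0.16667; P(data | jar B) = (3/5)(2/4) = 0.3; P(data | jar C) = (3/7)(4/6) = 0.28571.
Multiplying each by its prior: 4/9 · 0.16667 = 0.074074, 1/9 · 0.3 = 0.033333, 4/9 · 0.28571 = 0.12698; summing to 0.23439.
So P(jar B | data) = (0.033333) / (0.23439) = 0.14221.

0.142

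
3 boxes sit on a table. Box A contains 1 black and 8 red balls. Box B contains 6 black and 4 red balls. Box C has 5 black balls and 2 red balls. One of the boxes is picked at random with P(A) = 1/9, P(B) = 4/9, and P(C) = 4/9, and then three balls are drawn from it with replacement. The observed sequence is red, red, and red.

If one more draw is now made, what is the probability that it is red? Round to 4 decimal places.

Compute the likelihood of the observed sequence for each case: P(data | box A) = (8/9)(8/9)(8/9) = 0.70233; P(data | box B) = (4/10)(4/10)(4/10) = 0.064; P(data | box C) = (2/7)(2/7)(2/7) = 0.023324.
The prior-weighted likelihoods are 1/9 · 0.70233 = 0.078037, 4/9 · 0.064 = 0.028444, 4/9 · 0.023324 = 0.010366; with total 0.11685.
Dividing through by the total gives posterior P(box A | data) = 0.66785, P(box B | data) = 0.24343, P(box C | data) = 0.088714.
Averaging over the posterior, P(red next | data) = (8/9)(0.66785) + (2/5)(0.24343) + (2/7)(0.088714) = 0.71637.

0.7164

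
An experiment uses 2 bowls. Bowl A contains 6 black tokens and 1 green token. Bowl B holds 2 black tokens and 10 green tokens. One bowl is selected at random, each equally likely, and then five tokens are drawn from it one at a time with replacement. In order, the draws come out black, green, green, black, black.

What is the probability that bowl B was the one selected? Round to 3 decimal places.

Under each hypothesis, the probability of the observed sequence is: P(data | bowl A) = (6/7)(1/7)(1/7)(6/7)(6/7) = 0.012852; P(data | bowl B) = (2/12)(10/12)(10/12)(2/12)(2/12) = 0.003215.
The prior-weighted likelihoods are 1/2 · 0.012852 = 0.0064259, 1/2 · 0.003215 = 0.0016075; summing to 0.0080334.
Hence P(bowl B | data) = (0.0016075) / (0.0080334) = 0.2001.

0.200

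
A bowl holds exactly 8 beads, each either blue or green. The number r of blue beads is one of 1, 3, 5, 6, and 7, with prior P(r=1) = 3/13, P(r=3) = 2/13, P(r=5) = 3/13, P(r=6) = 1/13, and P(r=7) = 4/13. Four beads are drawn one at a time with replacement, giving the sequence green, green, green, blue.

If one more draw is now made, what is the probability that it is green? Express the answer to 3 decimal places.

The likelihood of the observed sequence under each hypothesis: P(data | r = 1) = (7/8)(7/8)(7/8)(1/8) = 0.08374; P(data | r = 3) = (5/8)(5/8)(5/8)(3/8) = 0.091553; P(data | r = 5) = (3/8)(3/8)(3/8)(5/8) = 0.032959; P(data | r = 6) = (2/8)(2/8)(2/8)(6/8) = 0.011719; P(data | r = 7) = (1/8)(1/8)(1/8)(7/8) = 0.001709.
Weighting by the prior gives 3/13 · 0.08374 = 0.019325, 2/13 · 0.091553 = 0.014085, 3/13 · 0.032959 = 0.0076059, 1/13 · 0.011719 = 0.00090144, 4/13 · 0.001709 = 0.00052584; summing to 0.042443.
The posterior is then P(r = 1 | data) = 0.45531, P(r = 3 | data) = 0.33186, P(r = 5 | data) = 0.1792, P(r = 6 | data) = 0.021239, P(r = 7 | data) = 0.012389.
The predictive probability is P(green next | data) = (7/8)(0.45531) + (5/8)(0.33186) + (3/8)(0.1792) + (1/4)(0.021239) + (1/8)(0.012389) = 0.67987.

0.680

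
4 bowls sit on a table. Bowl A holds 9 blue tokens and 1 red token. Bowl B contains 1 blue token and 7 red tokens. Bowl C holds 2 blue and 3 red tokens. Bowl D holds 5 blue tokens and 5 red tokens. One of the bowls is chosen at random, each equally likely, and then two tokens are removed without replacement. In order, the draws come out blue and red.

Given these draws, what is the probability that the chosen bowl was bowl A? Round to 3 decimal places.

0.125

For each hypothesis, P(data | H) works out to: P(data | bowl A) = (9/10)(1/9) = 0.1; P(data | bowl B) = (1/8)(7/7) = 0.125; P(data | bowl C) = (2/5)(3/4) = 0.3; P(data | bowl D) = (5/10)(5/9) = 0.27778.
Multiplying each by its prior: 1/4 · 0.1 = 0.025, 1/4 · 0.125 = 0.03125, 1/4 · 0.3 = 0.075, 1/4 · 0.27778 = 0.069444; these sum to 0.20069.
So P(bowl A | data) = (0.025) / (0.20069) = 0.12457.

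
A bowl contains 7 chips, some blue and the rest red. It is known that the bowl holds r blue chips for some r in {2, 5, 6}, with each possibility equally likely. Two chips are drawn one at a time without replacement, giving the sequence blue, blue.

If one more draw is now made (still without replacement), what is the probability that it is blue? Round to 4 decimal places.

Compute the likelihood of the observed sequence for each case: P(data | r = 2) = (2/7)(1/6) = 1/21; P(data | r = 5) = (5/7)(4/6) = 10/21; P(data | r = 6) = (6/7)(5/6) = 5/7.
Weighting by the prior gives 1/3 · 1/21 = 1/63, 1/3 · 10/21 = 10/63, 1/3 · 5/7 = 5/21; these sum to 26/63.
Normalising, the posterior is P(r = 2 | data) = 1/26, P(r = 5 | data) = 5/13, P(r = 6 | data) = 15/26.
So P(blue next | data) = Σ P(blue next | H) P(H | data) = (0)(1/26) + (3/5)(5/13) + (4/5)(15/26) = 9/13.

0.6923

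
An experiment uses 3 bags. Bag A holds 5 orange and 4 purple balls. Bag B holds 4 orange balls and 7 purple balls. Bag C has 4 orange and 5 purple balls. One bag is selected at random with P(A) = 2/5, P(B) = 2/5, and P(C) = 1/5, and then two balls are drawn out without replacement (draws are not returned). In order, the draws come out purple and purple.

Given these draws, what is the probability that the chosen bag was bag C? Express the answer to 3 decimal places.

0.202

For each hypothesis, P(data | H) works out to: P(data | bag A) = (4/9)(3/8) = 0.16667; P(data | bag B) = (7/11)(6/10) = 0.38182; P(data | bag C) = (5/9)(4/8) = 0.27778.
Weighting by the prior gives 2/5 · 0.16667 = 0.066667, 2/5 · 0.38182 = 0.15273, 1/5 · 0.27778 = 0.055556; these sum to 0.27495.
So P(bag C | data) = (0.055556) / (0.27495) = 0.20206.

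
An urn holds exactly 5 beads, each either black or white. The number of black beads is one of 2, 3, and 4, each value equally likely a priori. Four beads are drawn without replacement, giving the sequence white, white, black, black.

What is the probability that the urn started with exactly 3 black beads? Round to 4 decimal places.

0.5000

Compute the likelihood of the observed sequence for each case: P(data | r = 2) = (3/5)(2/4)(2/3)(1/2) = 1/10; P(data | r = 3) = (2/5)(1/4)(3/3)(2/2) = 1/10; P(data | r = 4) = (1/5)(0/4) = 0.
Weighting by the prior gives 1/3 · 1/10 = 1/30, 1/3 · 1/10 = 1/30, 1/3 · 0 = 0; these sum to 1/15.
Hence P(r = 3 | data) = (1/30) / (1/15) = 1/2.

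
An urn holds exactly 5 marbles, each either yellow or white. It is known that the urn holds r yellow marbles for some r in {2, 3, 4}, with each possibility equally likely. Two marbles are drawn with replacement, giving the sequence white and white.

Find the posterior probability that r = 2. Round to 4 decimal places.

0.6429

Under each hypothesis, the probability of the observed sequence is: P(data | r = 2) = (3/5)(3/5) = 9/25; P(data | r = 3) = (2/5)(2/5) = 4/25; P(data | r = 4) = (1/5)(1/5) = 1/25.
The prior-weighted likelihoods are 1/3 · 9/25 = 3/25, 1/3 · 4/25 = 4/75, 1/3 · 1/25 = 1/75; summing to 14/75.
By Bayes' rule, P(r = 2 | data) = (3/25) / (14/75) = 9/14.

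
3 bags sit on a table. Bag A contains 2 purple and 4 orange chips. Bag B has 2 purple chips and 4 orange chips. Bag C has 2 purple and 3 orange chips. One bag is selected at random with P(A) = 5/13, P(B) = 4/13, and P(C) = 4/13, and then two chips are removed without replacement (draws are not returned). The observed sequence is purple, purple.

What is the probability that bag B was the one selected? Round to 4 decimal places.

Under each hypothesis, the probability of the observed sequence is: P(data | bag A) = (2/6)(1/5) = 1/15; P(data | bag B) = (2/6)(1/5) = 1/15; P(data | bag C) = (2/5)(1/4) = 1/10.
Weighting by the prior gives 5/13 · 1/15 = 1/39, 4/13 · 1/15 = 4/195, 4/13 · 1/10 = 2/65; these sum to 1/13.
So P(bag B | data) = (4/195) / (1/13) = 4/15.

0.2667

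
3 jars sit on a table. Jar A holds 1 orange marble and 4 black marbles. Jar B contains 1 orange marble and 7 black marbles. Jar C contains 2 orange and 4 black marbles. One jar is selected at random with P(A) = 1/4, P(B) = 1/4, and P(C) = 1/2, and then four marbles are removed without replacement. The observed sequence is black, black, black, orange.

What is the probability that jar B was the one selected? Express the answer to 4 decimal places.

0.2113

The likelihood of the observed sequence under each hypothesis: P(data | jar A) = (4/5)(3/4)(2/3)(1/2) = 1/5; P(data | jar B) = (7/8)(6/7)(5/6)(1/5) = 1/8; P(data | jar C) = (4/6)(3/5)(2/4)(2/3) = 2/15.
Weighting by the prior gives 1/4 · 1/5 = 1/20, 1/4 · 1/8 = 1/32, 1/2 · 2/15 = 1/15; with total 71/480.
Therefore the posterior P(jar B | data) = (1/32) / (71/480) = 15/71.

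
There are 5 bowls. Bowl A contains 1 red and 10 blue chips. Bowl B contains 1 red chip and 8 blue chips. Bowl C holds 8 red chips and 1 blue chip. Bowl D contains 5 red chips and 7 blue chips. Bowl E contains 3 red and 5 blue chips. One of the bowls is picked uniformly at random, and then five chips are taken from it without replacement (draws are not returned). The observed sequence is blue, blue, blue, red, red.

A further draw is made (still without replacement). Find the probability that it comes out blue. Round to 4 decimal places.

0.6236

For each hypothesis, P(data | H) works out to: P(data | bowl A) = (10/11)(9/10)(8/9)(1/8)(0/7) = 0; P(data | bowl B) = (8/9)(7/8)(6/7)(1/6)(0/5) = 0; P(data | bowl C) = (1/9)(0/8) = 0; P(data | bowl D) = (7/12)(6/11)(5/10)(5/9)(4/8) = 0.044192; P(data | bowl E) = (5/8)(4/7)(3/6)(3/5)(2/4) = 0.053571.
Multiplying each by its prior: 1/5 · 0 = 0, 1/5 · 0 = 0, 1/5 · 0 = 0, 1/5 · 0.044192 = 0.0088384, 1/5 · 0.053571 = 0.010714; these sum to 0.019553.
Normalising, the posterior is P(bowl A | data) = 0, P(bowl B | data) = 0, P(bowl C | data) = 0, P(bowl D | data) = 0.45203, P(bowl E | data) = 0.54797.
So P(blue next | data) = Σ P(blue next | H) P(H | data) = (4/7)(0.45203) + (2/3)(0.54797) = 0.62362.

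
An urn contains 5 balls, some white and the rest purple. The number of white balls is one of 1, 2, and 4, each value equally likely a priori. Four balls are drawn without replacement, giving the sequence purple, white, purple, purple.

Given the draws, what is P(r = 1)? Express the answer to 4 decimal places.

0.6667

For each hypothesis, P(data | H) works out to: P(data | r = 1) = (4/5)(1/4)(3/3)(2/2) = 1/5; P(data | r = 2) = (3/5)(2/4)(2/3)(1/2) = 1/10; P(data | r = 4) = (1/5)(4/4)(0/3) = 0.
Weighting by the prior gives 1/3 · 1/5 = 1/15, 1/3 · 1/10 = 1/30, 1/3 · 0 = 0; these sum to 1/10.
Hence P(r = 1 | data) = (1/15) / (1/10) = 2/3.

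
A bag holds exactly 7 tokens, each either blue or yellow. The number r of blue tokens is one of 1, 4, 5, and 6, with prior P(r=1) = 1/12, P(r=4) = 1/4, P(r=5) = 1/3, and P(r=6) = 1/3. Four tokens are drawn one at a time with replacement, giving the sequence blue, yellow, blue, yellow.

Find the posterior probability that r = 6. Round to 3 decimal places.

The likelihood of the observed sequence under each hypothesis: P(data | r = 1) = (1/7)(6/7)(1/7)(6/7) = 0.014994; P(data | r = 4) = (4/7)(3/7)(4/7)(3/7) = 0.059975; P(data | r = 5) = (5/7)(2/7)(5/7)(2/7) = 0.041649; P(data | r = 6) = (6/7)(1/7)(6/7)(1/7) = 0.014994.
Weighting by the prior gives 1/12 · 0.014994 = 0.0012495, 1/4 · 0.059975 = 0.014994, 1/3 · 0.041649 = 0.013883, 1/3 · 0.014994 = 0.0049979; summing to 0.035124.
Therefore the posterior P(r = 6 | data) = (0.0049979) / (0.035124) = 0.14229.

0.142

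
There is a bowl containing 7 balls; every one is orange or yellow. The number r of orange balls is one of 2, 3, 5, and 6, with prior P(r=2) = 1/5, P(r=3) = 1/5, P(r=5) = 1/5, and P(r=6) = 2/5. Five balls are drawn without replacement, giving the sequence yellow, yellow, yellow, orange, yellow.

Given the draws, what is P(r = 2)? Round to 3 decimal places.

Under each hypothesis, the probability of the observed sequence is: P(data | r = 2) = (5/7)(4/6)(3/5)(2/4)(2/3) = 2/21; P(data | r = 3) = (4/7)(3/6)(2/5)(3/4)(1/3) = 1/35; P(data | r = 5) = (2/7)(1/6)(0/5) = 0; P(data | r = 6) = (1/7)(0/6) = 0.
Weighting by the prior gives 1/5 · 2/21 = 2/105, 1/5 · 1/35 = 1/175, 1/5 · 0 = 0, 2/5 · 0 = 0; these sum to 13/525.
So P(r = 2 | data) = (2/105) / (13/525) = 10/13.

0.769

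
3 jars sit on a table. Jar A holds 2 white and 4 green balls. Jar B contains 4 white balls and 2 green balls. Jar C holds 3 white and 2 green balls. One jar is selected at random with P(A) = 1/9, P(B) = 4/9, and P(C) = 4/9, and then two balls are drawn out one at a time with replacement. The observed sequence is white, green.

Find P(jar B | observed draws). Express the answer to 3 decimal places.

0.429

Compute the likelihood of the observed sequence for each case: P(data | jar A) = (2/6)(4/6) = 0.22222; P(data | jar B) = (4/6)(2/6) = 0.22222; P(data | jar C) = (3/5)(2/5) = 0.24.
Multiplying each by its prior: 1/9 · 0.22222 = 0.024691, 4/9 · 0.22222 = 0.098765, 4/9 · 0.24 = 0.10667; these sum to 0.23012.
Hence P(jar B | data) = (0.098765) / (0.23012) = 0.42918.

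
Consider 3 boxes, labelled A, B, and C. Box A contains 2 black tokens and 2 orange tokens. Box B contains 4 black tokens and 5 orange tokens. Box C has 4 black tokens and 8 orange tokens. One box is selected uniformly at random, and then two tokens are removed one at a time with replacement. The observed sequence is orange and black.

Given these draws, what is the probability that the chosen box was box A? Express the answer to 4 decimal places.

0.3476

Compute the likelihood of the observed sequence for each case: P(data | box A) = (2/4)(2/4) = 1/4; P(data | box B) = (5/9)(4/9) = 20/81; P(data | box C) = (8/12)(4/12) = 2/9.
Multiplying each by its prior: 1/3 · 1/4 = 1/12, 1/3 · 20/81 = 20/243, 1/3 · 2/9 = 2/27; with total 233/972.
Therefore the posterior P(box A | data) = (1/12) / (233/972) = 81/233.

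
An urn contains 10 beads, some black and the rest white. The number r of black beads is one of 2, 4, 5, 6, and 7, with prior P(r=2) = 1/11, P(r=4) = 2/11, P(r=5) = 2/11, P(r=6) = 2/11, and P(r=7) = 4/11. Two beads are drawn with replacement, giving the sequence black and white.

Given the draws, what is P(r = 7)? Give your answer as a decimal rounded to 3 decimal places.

0.341

Compute the likelihood of the observed sequence for each case: P(data | r = 2) = (2/10)(8/10) = 4/25; P(data | r = 4) = (4/10)(6/10) = 6/25; P(data | r = 5) = (5/10)(5/10) = 1/4; P(data | r = 6) = (6/10)(4/10) = 6/25; P(data | r = 7) = (7/10)(3/10) = 21/100.
Multiplying each by its prior: 1/11 · 4/25 = 4/275, 2/11 · 6/25 = 12/275, 2/11 · 1/4 = 1/22, 2/11 · 6/25 = 12/275, 4/11 · 21/100 = 21/275; with total 123/550.
Hence P(r = 7 | data) = (21/275) / (123/550) = 14/41.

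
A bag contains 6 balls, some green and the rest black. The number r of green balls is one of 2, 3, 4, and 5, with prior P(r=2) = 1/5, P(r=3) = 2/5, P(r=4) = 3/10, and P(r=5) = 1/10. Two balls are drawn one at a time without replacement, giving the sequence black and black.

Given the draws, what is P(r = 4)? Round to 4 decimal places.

0.1111

For each hypothesis, P(data | H) works out to: P(data | r = 2) = (4/6)(3/5) = 2/5; P(data | r = 3) = (3/6)(2/5) = 1/5; P(data | r = 4) = (2/6)(1/5) = 1/15; P(data | r = 5) = (1/6)(0/5) = 0.
The prior-weighted likelihoods are 1/5 · 2/5 = 2/25, 2/5 · 1/5 = 2/25, 3/10 · 1/15 = 1/50, 1/10 · 0 = 0; with total 9/50.
So P(r = 4 | data) = (1/50) / (9/50) = 1/9.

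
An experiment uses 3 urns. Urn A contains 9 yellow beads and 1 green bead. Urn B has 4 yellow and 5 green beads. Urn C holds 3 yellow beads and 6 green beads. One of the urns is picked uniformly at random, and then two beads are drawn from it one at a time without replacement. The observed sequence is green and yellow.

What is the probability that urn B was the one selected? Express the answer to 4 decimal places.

0.4425

The likelihood of the observed sequence under each hypothesis: P(data | urn A) = (1/10)(9/9) = 1/10; P(data | urn B) = (5/9)(4/8) = 5/18; P(data | urn C) = (6/9)(3/8) = 1/4.
Multiplying each by its prior: 1/3 · 1/10 = 1/30, 1/3 · 5/18 = 5/54, 1/3 · 1/4 = 1/12; summing to 113/540.
Therefore the posterior P(urn B | data) = (5/54) / (113/540) = 50/113.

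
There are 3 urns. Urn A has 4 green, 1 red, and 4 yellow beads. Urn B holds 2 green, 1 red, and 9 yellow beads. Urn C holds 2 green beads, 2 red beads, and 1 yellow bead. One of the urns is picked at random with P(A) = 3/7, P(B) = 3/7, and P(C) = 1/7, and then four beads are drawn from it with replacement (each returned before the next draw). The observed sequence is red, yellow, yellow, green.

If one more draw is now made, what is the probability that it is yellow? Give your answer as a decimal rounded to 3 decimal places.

Under each hypothesis, the probability of the observed sequence is: P(data | urn A) = (1/9)(4/9)(4/9)(4/9) = 0.0097546; P(data | urn B) = (1/12)(9/12)(9/12)(2/12) = 0.0078125; P(data | urn C) = (2/5)(1/5)(1/5)(2/5) = 0.0064.
Multiplying each by its prior: 3/7 · 0.0097546 = 0.0041805, 3/7 · 0.0078125 = 0.0033482, 1/7 · 0.0064 = 0.00091429; these sum to 0.008443.
Dividing through by the total gives posterior P(urn A | data) = 0.49515, P(urn B | data) = 0.39656, P(urn C | data) = 0.10829.
Averaging over the posterior, P(yellow next | data) = (4/9)(0.49515) + (3/4)(0.39656) + (1/5)(0.10829) = 0.53915.

0.539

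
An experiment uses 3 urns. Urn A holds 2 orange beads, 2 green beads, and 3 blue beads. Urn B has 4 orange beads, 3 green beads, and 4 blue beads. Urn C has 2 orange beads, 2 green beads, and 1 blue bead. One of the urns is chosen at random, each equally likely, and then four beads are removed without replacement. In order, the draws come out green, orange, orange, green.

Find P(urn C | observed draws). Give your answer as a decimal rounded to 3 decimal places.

0.706

Compute the likelihood of the observed sequence for each case: P(data | urn A) = (2/7)(2/6)(1/5)(1/4) = 0.0047619; P(data | urn B) = (3/11)(4/10)(3/9)(2/8) = 0.0090909; P(data | urn C) = (2/5)(2/4)(1/3)(1/2) = 0.033333.
Weighting by the prior gives 1/3 · 0.0047619 = 0.0015873, 1/3 · 0.0090909 = 0.0030303, 1/3 · 0.033333 = 0.011111; summing to 0.015729.
Hence P(urn C | data) = (0.011111) / (0.015729) = 0.70642.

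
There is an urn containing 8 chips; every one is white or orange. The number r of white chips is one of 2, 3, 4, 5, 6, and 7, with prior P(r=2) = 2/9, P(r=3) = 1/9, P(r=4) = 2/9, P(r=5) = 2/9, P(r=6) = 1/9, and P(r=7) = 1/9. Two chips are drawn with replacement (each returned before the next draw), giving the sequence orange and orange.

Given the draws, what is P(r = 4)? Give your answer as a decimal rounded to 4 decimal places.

0.2105

The likelihood of the observed sequence under each hypothesis: P(data | r = 2) = (6/8)(6/8) = 9/16; P(data | r = 3) = (5/8)(5/8) = 25/64; P(data | r = 4) = (4/8)(4/8) = 1/4; P(data | r = 5) = (3/8)(3/8) = 9/64; P(data | r = 6) = (2/8)(2/8) = 1/16; P(data | r = 7) = (1/8)(1/8) = 1/64.
The prior-weighted likelihoods are 2/9 · 9/16 = 1/8, 1/9 · 25/64 = 25/576, 2/9 · 1/4 = 1/18, 2/9 · 9/64 = 1/32, 1/9 · 1/16 = 1/144, 1/9 · 1/64 = 1/576; with total 19/72.
Hence P(r = 4 | data) = (1/18) / (19/72) = 4/19.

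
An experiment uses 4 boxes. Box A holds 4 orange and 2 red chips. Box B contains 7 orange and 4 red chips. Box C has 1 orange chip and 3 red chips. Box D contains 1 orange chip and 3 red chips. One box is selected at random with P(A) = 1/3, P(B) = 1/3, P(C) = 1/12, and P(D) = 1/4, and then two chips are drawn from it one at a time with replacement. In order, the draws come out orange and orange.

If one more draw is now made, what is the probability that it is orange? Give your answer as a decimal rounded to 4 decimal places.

Compute the likelihood of the observed sequence for each case: P(data | box A) = (4/6)(4/6) = 0.44444; P(data | box B) = (7/11)(7/11) = 0.40496; P(data | box C) = (1/4)(1/4) = 0.0625; P(data | box D) = (1/4)(1/4) = 0.0625.
Weighting by the prior gives 1/3 · 0.44444 = 0.14815, 1/3 · 0.40496 = 0.13499, 1/12 · 0.0625 = 0.0052083, 1/4 · 0.0625 = 0.015625; these sum to 0.30397.
Normalising, the posterior is P(box A | data) = 0.48738, P(box B | data) = 0.44408, P(box C | data) = 0.017134, P(box D | data) = 0.051403.
The predictive probability is P(orange next | data) = (2/3)(0.48738) + (7/11)(0.44408) + (1/4)(0.017134) + (1/4)(0.051403) = 0.62465.

0.6247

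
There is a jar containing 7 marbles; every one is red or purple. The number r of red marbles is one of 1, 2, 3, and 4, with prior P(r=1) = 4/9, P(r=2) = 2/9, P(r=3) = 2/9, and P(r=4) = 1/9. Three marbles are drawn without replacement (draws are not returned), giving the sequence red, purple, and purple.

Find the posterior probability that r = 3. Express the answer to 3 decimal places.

Under each hypothesis, the probability of the observed sequence is: P(data | r = 1) = (1/7)(6/6)(5/5) = 1/7; P(data | r = 2) = (2/7)(5/6)(4/5) = 4/21; P(data | r = 3) = (3/7)(4/6)(3/5) = 6/35; P(data | r = 4) = (4/7)(3/6)(2/5) = 4/35.
Weighting by the prior gives 4/9 · 1/7 = 4/63, 2/9 · 4/21 = 8/189, 2/9 · 6/35 = 4/105, 1/9 · 4/35 = 4/315; with total 148/945.
By Bayes' rule, P(r = 3 | data) = (4/105) / (148/945) = 9/37.

0.243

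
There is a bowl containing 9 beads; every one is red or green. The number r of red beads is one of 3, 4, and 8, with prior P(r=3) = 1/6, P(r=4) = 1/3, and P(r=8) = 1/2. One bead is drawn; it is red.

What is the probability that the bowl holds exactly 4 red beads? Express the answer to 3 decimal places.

Under each hypothesis, the probability of this draw is: P(data | r = 3) = (3/9) = 1/3; P(data | r = 4) = (4/9) = 4/9; P(data | r = 8) = (8/9) = 8/9.
Multiplying each by its prior: 1/6 · 1/3 = 1/18, 1/3 · 4/9 = 4/27, 1/2 · 8/9 = 4/9; these sum to 35/54.
So P(r = 4 | data) = (4/27) / (35/54) = 8/35.

0.229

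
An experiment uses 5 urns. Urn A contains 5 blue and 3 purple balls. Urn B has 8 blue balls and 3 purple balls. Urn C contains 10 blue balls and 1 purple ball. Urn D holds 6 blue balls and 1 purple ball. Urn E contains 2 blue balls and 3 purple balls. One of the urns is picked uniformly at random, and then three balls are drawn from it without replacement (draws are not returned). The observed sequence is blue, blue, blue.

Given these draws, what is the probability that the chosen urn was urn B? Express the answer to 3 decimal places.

0.187

For each hypothesis, P(data | H) works out to: P(data | urn A) = (5/8)(4/7)(3/6) = 5/28; P(data | urn B) = (8/11)(7/10)(6/9) = 56/165; P(data | urn C) = (10/11)(9/10)(8/9) = 8/11; P(data | urn D) = (6/7)(5/6)(4/5) = 4/7; P(data | urn E) = (2/5)(1/4)(0/3) = 0.
Weighting by the prior gives 1/5 · 5/28 = 1/28, 1/5 · 56/165 = 56/825, 1/5 · 8/11 = 8/55, 1/5 · 4/7 = 4/35, 1/5 · 0 = 0; with total 109/300.
Hence P(urn B | data) = (56/825) / (109/300) = 224/1199.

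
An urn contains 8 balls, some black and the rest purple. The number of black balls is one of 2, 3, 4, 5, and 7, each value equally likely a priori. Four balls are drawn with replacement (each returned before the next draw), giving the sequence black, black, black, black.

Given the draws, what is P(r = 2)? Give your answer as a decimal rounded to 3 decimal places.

For each hypothesis, P(data | H) works out to: P(data | r = 2) = (2/8)(2/8)(2/8)(2/8) = 0.0039062; P(data | r = 3) = (3/8)(3/8)(3/8)(3/8) = 0.019775; P(data | r = 4) = (4/8)(4/8)(4/8)(4/8) = 0.0625; P(data | r = 5) = (5/8)(5/8)(5/8)(5/8) = 0.15259; P(data | r = 7) = (7/8)(7/8)(7/8)(7/8) = 0.58618.
The prior-weighted likelihoods are 1/5 · 0.0039062 = 0.00078125, 1/5 · 0.019775 = 0.0039551, 1/5 · 0.0625 = 0.0125, 1/5 · 0.15259 = 0.030518, 1/5 · 0.58618 = 0.11724; with total 0.16499.
Hence P(r = 2 | data) = (0.00078125) / (0.16499) = 0.0047351.

0.005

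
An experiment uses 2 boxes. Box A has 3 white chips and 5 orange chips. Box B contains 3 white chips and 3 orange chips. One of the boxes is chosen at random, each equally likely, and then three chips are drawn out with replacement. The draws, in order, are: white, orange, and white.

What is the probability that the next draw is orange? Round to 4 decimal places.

0.5516

The likelihood of the observed sequence under each hypothesis: P(data | box A) = (3/8)(5/8)(3/8) = 0.087891; P(data | box B) = (3/6)(3/6)(3/6) = 0.125.
Weighting by the prior gives 1/2 · 0.087891 = 0.043945, 1/2 · 0.125 = 0.0625; with total 0.10645.
Dividing through by the total gives posterior P(box A | data) = 0.41284, P(box B | data) = 0.58716.
The predictive probability is P(orange next | data) = (5/8)(0.41284) + (1/2)(0.58716) = 0.55161.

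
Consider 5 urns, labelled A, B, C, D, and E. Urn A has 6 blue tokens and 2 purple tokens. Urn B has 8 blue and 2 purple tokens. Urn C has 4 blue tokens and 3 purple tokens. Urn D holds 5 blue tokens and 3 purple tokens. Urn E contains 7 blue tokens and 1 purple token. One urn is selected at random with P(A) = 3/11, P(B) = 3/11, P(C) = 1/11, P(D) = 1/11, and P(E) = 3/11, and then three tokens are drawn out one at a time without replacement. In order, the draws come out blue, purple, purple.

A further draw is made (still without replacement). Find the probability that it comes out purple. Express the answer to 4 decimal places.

0.1230

The likelihood of the observed sequence under each hypothesis: P(data | urn A) = (6/8)(2/7)(1/6) = 0.035714; P(data | urn B) = (8/10)(2/9)(1/8) = 0.022222; P(data | urn C) = (4/7)(3/6)(2/5) = 0.11429; P(data | urn D) = (5/8)(3/7)(2/6) = 0.089286; P(data | urn E) = (7/8)(1/7)(0/6) = 0.
Multiplying each by its prior: 3/11 · 0.035714 = 0.0097403, 3/11 · 0.022222 = 0.0060606, 1/11 · 0.11429 = 0.01039, 1/11 · 0.089286 = 0.0081169, 3/11 · 0 = 0; with total 0.034307.
Dividing through by the total gives posterior P(urn A | data) = 0.28391, P(urn B | data) = 0.17666, P(urn C | data) = 0.30284, P(urn D | data) = 0.23659, P(urn E | data) = 0.
Averaging over the posterior, P(purple next | data) = (0)(0.28391) + (0)(0.17666) + (1/4)(0.30284) + (1/5)(0.23659) = 0.12303.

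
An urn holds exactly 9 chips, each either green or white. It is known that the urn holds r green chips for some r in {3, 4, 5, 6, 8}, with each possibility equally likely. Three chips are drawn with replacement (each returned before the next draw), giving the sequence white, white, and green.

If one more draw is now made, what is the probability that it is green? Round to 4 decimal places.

0.4800

Compute the likelihood of the observed sequence for each case: P(data | r = 3) = (6/9)(6/9)(3/9) = 0.14815; P(data | r = 4) = (5/9)(5/9)(4/9) = 0.13717; P(data | r = 5) = (4/9)(4/9)(5/9) = 0.10974; P(data | r = 6) = (3/9)(3/9)(6/9) = 0.074074; P(data | r = 8) = (1/9)(1/9)(8/9) = 0.010974.
The prior-weighted likelihoods are 1/5 · 0.14815 = 0.02963, 1/5 · 0.13717 = 0.027435, 1/5 · 0.10974 = 0.021948, 1/5 · 0.074074 = 0.014815, 1/5 · 0.010974 = 0.0021948; these sum to 0.096022.
The posterior is then P(r = 3 | data) = 0.30857, P(r = 4 | data) = 0.28571, P(r = 5 | data) = 0.22857, P(r = 6 | data) = 0.15429, P(r = 8 | data) = 0.022857.
So P(green next | data) = Σ P(green next | H) P(H | data) = (1/3)(0.30857) + (4/9)(0.28571) + (5/9)(0.22857) + (2/3)(0.15429) + (8/9)(0.022857) = 0.48.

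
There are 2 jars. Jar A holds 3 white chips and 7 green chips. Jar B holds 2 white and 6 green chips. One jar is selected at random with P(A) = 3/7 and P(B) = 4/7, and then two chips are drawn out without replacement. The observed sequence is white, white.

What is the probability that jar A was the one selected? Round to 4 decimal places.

Compute the likelihood of the observed sequence for each case: P(data | jar A) = (3/10)(2/9) = 1/15; P(data | jar B) = (2/8)(1/7) = 1/28.
Multiplying each by its prior: 3/7 · 1/15 = 1/35, 4/7 · 1/28 = 1/49; summing to 12/245.
By Bayes' rule, P(jar A | data) = (1/35) / (12/245) = 7/12.

0.5833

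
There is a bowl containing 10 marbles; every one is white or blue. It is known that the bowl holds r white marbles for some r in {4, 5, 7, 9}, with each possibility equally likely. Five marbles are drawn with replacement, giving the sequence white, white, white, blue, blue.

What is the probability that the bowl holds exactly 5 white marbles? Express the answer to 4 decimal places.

Compute the likelihood of the observed sequence for each case: P(data | r = 4) = (4/10)(4/10)(4/10)(6/10)(6/10) = 0.02304; P(data | r = 5) = (5/10)(5/10)(5/10)(5/10)(5/10) = 0.03125; P(data | r = 7) = (7/10)(7/10)(7/10)(3/10)(3/10) = 0.03087; P(data | r = 9) = (9/10)(9/10)(9/10)(1/10)(1/10) = 0.00729.
Multiplying each by its prior: 1/4 · 0.02304 = 0.00576, 1/4 · 0.03125 = 0.0078125, 1/4 · 0.03087 = 0.0077175, 1/4 · 0.00729 = 0.0018225; summing to 0.023113.
Therefore the posterior P(r = 5 | data) = (0.0078125) / (0.023113) = 0.33802.

0.3380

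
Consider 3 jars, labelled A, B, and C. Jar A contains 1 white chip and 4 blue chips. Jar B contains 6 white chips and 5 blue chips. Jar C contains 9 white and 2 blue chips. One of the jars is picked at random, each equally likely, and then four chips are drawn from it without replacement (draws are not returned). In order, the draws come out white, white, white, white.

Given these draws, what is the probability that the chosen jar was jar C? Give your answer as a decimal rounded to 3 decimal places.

0.894

Compute the likelihood of the observed sequence for each case: P(data | jar A) = (1/5)(0/4) = 0; P(data | jar B) = (6/11)(5/10)(4/9)(3/8) = 1/22; P(data | jar C) = (9/11)(8/10)(7/9)(6/8) = 21/55.
Weighting by the prior gives 1/3 · 0 = 0, 1/3 · 1/22 = 1/66, 1/3 · 21/55 = 7/55; with total 47/330.
Hence P(jar C | data) = (7/55) / (47/330) = 42/47.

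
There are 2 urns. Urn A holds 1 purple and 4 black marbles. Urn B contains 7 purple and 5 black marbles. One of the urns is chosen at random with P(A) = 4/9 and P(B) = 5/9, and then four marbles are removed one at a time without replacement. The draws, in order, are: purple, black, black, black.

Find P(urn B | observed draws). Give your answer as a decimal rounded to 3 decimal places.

0.181

Compute the likelihood of the observed sequence for each case: P(data | urn A) = (1/5)(4/4)(3/3)(2/2) = 0.2; P(data | urn B) = (7/12)(5/11)(4/10)(3/9) = 0.035354.
The prior-weighted likelihoods are 4/9 · 0.2 = 0.088889, 5/9 · 0.035354 = 0.019641; these sum to 0.10853.
So P(urn B | data) = (0.019641) / (0.10853) = 0.18097.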